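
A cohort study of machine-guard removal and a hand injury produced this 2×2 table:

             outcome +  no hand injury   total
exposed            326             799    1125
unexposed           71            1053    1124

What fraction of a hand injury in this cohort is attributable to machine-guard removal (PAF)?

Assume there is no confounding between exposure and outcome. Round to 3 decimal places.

PAF ≈ 0.642

p₁ = P(outcome | exposed) = 326/1125 = 0.28978
p₀ = P(outcome | unexposed) = 71/1124 = 0.063167
Exposure prevalence π = 1125/2249 = 0.50022; overall risk P(Y=1) = 0.17652.
Under exogeneity, PAF = [P(Y=1) − p₀]/P(Y=1).
PAF = (0.17652 − 0.063167) / 0.17652 ≈ 0.6422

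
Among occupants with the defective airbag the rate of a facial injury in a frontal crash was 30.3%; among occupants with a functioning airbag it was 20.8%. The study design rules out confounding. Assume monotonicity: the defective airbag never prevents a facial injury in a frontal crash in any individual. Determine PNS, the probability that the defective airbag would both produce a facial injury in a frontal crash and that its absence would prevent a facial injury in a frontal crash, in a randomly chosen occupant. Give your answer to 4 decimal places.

p₁ = 0.303, p₀ = 0.208.
Under exogeneity and monotonicity, PNS = p₁ − p₀.
PNS = 0.303 − 0.208 = 0.095

PNS ≈ 0.0950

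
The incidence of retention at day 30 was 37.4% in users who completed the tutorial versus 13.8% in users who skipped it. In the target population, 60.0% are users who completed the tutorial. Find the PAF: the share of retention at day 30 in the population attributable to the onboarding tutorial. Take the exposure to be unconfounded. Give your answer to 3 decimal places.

p₁ = 0.374, p₀ = 0.138.
Overall risk P(Y=1) = π·p₁ + (1−π)·p₀ = 0.6×0.374 + 0.4×0.138 = 0.2796.
Under exogeneity, PAF = [P(Y=1) − p₀] / P(Y=1).
PAF = (0.2796 − 0.138) / 0.2796 ≈ 0.5064

PAF ≈ 0.506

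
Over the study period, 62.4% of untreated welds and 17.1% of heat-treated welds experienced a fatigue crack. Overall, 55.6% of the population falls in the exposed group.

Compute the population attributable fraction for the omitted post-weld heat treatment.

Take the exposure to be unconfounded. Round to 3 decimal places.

p₁ = 0.624, p₀ = 0.171.
Overall risk P(Y=1) = π·p₁ + (1−π)·p₀ = 0.556×0.624 + 0.444×0.171 = 0.42287.
Under exogeneity, PAF = [P(Y=1) − p₀] / P(Y=1).
PAF = (0.42287 − 0.171) / 0.42287 ≈ 0.5956

PAF ≈ 0.596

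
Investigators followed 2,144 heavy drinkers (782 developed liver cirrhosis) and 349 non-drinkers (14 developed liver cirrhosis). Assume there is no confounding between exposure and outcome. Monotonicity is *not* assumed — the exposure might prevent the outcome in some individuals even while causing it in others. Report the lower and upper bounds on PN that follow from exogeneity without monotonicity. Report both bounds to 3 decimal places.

p₁ = P(outcome | exposed) = 782/2144 = 0.36474
p₀ = P(outcome | unexposed) = 14/349 = 0.040115
Under exogeneity alone the bounds on PN are max{0,(p₁−p₀)/p₁} ≤ PN ≤ min{1,(1−p₀)/p₁}.
  lower = (p₁ − p₀)/p₁ = 0.32462 / 0.36474 ≈ 0.8900
  upper = min{1, (1 − p₀)/p₁} = 0.95989 / 0.36474 ≈ 2.6317 → capped at 1

0.890 ≤ PN ≤ 1.000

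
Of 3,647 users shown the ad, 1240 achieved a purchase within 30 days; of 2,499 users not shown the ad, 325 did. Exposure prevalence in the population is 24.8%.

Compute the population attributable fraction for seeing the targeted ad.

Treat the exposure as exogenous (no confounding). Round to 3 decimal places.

PAF ≈ 0.286

p₁ = P(outcome | exposed) = 1240/3647 = 0.34001
p₀ = P(outcome | unexposed) = 325/2499 = 0.13005
Overall risk P(Y=1) = π·p₁ + (1−π)·p₀ = 0.248×0.34001 + 0.752×0.13005 = 0.18212.
Under exogeneity, PAF = [P(Y=1) − p₀] / P(Y=1).
PAF = (0.18212 − 0.13005) / 0.18212 ≈ 0.2859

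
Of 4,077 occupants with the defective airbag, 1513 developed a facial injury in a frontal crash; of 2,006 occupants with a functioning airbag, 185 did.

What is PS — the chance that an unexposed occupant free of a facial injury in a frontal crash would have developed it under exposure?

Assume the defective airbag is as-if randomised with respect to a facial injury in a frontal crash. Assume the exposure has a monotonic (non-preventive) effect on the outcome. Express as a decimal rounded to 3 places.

PS ≈ 0.307

p₁ = P(outcome | exposed) = 1513/4077 = 0.37111
p₀ = P(outcome | unexposed) = 185/2006 = 0.092223
Under exogeneity and monotonicity, PS = (p₁ − p₀) / (1 − p₀).
PS = (0.37111 − 0.092223) / (1 − 0.092223) = 0.27888 / 0.90778 ≈ 0.3072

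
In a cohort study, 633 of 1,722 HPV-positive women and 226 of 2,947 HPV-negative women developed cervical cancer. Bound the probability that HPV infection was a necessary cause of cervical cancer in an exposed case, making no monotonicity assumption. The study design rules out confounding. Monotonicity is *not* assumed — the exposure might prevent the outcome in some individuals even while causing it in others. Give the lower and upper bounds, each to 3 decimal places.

0.791 ≤ PN ≤ 1.000

p₁ = P(outcome | exposed) = 633/1722 = 0.3676
p₀ = P(outcome | unexposed) = 226/2947 = 0.076688
Under exogeneity alone the bounds on PN are max{0,(p₁−p₀)/p₁} ≤ PN ≤ min{1,(1−p₀)/p₁}.
  lower = (p₁ − p₀)/p₁ = 0.29091 / 0.3676 ≈ 0.7914
  upper = min{1, (1 − p₀)/p₁} = 0.92331 / 0.3676 ≈ 2.5118 → capped at 1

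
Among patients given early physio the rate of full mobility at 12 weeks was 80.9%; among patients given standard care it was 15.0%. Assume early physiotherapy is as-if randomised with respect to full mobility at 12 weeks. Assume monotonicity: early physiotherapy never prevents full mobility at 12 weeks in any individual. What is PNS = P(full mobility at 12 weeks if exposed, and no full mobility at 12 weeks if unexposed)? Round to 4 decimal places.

p₁ = 0.809, p₀ = 0.15.
Under exogeneity and monotonicity, PNS = p₁ − p₀.
PNS = 0.809 − 0.15 = 0.659

PNS ≈ 0.6590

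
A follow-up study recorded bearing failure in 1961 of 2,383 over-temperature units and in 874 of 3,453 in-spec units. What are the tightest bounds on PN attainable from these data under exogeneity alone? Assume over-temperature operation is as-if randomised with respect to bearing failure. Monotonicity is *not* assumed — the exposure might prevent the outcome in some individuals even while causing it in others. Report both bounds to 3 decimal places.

0.692 ≤ PN ≤ 0.908

p₁ = P(outcome | exposed) = 1961/2383 = 0.82291
p₀ = P(outcome | unexposed) = 874/3453 = 0.25311
Under exogeneity alone the bounds on PN are max{0,(p₁−p₀)/p₁} ≤ PN ≤ min{1,(1−p₀)/p₁}.
  lower = (p₁ − p₀)/p₁ = 0.5698 / 0.82291 ≈ 0.6924
  upper = min{1, (1 − p₀)/p₁} = 0.74689 / 0.82291 ≈ 0.9076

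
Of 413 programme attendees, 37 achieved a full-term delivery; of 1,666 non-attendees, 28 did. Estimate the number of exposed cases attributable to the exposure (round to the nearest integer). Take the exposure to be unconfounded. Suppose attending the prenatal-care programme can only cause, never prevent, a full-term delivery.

p₁ = P(outcome | exposed) = 37/413 = 0.089588
p₀ = P(outcome | unexposed) = 28/1666 = 0.016807
PN = (p₁ − p₀)/p₁ = (0.089588 − 0.016807) / 0.089588 ≈ 0.81240.
Attributable cases ≈ PN × (exposed cases) = 0.81240 × 37 ≈ 30.06.

about 30 cases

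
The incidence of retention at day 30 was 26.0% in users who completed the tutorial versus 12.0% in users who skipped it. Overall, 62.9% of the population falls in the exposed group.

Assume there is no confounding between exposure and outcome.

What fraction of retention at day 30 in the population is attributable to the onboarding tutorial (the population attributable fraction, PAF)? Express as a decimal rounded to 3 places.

PAF ≈ 0.423

p₁ = 0.26, p₀ = 0.12.
Overall risk P(Y=1) = π·p₁ + (1−π)·p₀ = 0.629×0.26 + 0.371×0.12 = 0.20806.
Under exogeneity, PAF = [P(Y=1) − p₀] / P(Y=1).
PAF = (0.20806 − 0.12) / 0.20806 ≈ 0.4232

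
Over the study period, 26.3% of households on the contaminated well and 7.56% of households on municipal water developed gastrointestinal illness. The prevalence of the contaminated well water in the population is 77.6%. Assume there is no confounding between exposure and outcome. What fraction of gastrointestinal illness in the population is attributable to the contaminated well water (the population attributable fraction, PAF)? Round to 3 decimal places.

PAF ≈ 0.658

p₁ = 0.263, p₀ = 0.0756.
Overall risk P(Y=1) = π·p₁ + (1−π)·p₀ = 0.776×0.263 + 0.224×0.0756 = 0.22102.
Under exogeneity, PAF = [P(Y=1) − p₀] / P(Y=1).
PAF = (0.22102 − 0.0756) / 0.22102 ≈ 0.6580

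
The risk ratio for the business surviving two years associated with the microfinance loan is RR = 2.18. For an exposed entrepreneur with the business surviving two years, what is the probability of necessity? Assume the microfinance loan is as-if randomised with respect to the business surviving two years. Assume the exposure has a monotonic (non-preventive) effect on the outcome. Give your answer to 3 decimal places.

PN ≈ 0.541

Under exogeneity and monotonicity, PN = (RR − 1) / RR = 1 − 1/RR.
PN = (2.18 − 1) / 2.18 = 1.18 / 2.18 ≈ 0.5413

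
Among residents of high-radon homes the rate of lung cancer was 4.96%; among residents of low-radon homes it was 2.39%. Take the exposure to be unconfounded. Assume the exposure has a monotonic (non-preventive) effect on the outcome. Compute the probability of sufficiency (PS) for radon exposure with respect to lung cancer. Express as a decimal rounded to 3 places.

p₁ = 0.0496, p₀ = 0.0239.
Under exogeneity and monotonicity, PS = (p₁ − p₀) / (1 − p₀).
PS = (0.0496 − 0.0239) / (1 − 0.0239) = 0.0257 / 0.9761 ≈ 0.0263

PS ≈ 0.026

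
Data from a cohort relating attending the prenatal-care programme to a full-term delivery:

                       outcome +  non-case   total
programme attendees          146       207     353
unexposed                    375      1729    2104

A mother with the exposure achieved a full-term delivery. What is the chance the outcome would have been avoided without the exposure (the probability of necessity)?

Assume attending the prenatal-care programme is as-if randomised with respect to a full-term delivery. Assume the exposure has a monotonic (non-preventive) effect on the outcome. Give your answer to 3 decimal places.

PN ≈ 0.569

p₁ = P(outcome | exposed) = 146/353 = 0.4136
p₀ = P(outcome | unexposed) = 375/2104 = 0.17823
Under exogeneity and monotonicity, PN = (p₁ − p₀) / p₁.
PN = (0.4136 − 0.17823) / 0.4136 = 0.23537 / 0.4136 ≈ 0.5691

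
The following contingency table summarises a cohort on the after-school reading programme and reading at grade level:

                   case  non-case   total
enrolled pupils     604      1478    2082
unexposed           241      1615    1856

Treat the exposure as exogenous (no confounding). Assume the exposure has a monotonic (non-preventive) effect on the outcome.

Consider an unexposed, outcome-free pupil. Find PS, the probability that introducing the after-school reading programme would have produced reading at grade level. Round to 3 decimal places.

PS ≈ 0.184

p₁ = P(outcome | exposed) = 604/2082 = 0.29011
p₀ = P(outcome | unexposed) = 241/1856 = 0.12985
Under exogeneity and monotonicity, PS = (p₁ − p₀) / (1 − p₀).
PS = (0.29011 − 0.12985) / (1 − 0.12985) = 0.16026 / 0.87015 ≈ 0.1842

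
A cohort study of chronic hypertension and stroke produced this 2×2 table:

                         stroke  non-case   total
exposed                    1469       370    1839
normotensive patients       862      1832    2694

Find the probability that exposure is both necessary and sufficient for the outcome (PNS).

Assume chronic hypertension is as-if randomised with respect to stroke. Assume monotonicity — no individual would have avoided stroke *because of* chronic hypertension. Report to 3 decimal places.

p₁ = P(outcome | exposed) = 1469/1839 = 0.7988
p₀ = P(outcome | unexposed) = 862/2694 = 0.31997
Under exogeneity and monotonicity, PNS = p₁ − p₀.
PNS = 0.7988 − 0.31997 = 0.47883

PNS ≈ 0.479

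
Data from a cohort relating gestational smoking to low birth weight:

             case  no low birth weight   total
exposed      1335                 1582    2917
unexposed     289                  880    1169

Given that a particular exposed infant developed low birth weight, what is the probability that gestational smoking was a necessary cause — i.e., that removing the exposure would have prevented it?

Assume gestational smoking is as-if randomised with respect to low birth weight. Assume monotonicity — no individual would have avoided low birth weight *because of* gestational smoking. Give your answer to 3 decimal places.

PN ≈ 0.460

p₁ = P(outcome | exposed) = 1335/2917 = 0.45766
p₀ = P(outcome | unexposed) = 289/1169 = 0.24722
Under exogeneity and monotonicity, PN = (p₁ − p₀)/p₁.
PN = (0.45766 − 0.24722) / 0.45766 ≈ 0.4598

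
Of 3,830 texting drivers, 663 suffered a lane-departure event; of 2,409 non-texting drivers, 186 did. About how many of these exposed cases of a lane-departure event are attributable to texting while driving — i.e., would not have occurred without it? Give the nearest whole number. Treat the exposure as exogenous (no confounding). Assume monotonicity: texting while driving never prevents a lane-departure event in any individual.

about 367 cases

p₁ = P(outcome | exposed) = 663/3830 = 0.17311
p₀ = P(outcome | unexposed) = 186/2409 = 0.07721
PN = (p₁ − p₀)/p₁ = (0.17311 − 0.07721) / 0.17311 ≈ 0.55397.
Attributable cases ≈ PN × (exposed cases) = 0.55397 × 663 ≈ 367.28.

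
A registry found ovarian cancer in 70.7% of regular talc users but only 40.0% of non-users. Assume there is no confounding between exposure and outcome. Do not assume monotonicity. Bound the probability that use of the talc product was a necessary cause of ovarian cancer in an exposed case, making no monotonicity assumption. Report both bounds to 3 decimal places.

0.434 ≤ PN ≤ 0.849

p₁ = 0.707, p₀ = 0.4.
Under exogeneity alone the bounds on PN are max{0,(p₁−p₀)/p₁} ≤ PN ≤ min{1,(1−p₀)/p₁}.
  lower = (p₁ − p₀)/p₁ = 0.307 / 0.707 ≈ 0.4342
  upper = min{1, (1 − p₀)/p₁} = 0.6 / 0.707 ≈ 0.8487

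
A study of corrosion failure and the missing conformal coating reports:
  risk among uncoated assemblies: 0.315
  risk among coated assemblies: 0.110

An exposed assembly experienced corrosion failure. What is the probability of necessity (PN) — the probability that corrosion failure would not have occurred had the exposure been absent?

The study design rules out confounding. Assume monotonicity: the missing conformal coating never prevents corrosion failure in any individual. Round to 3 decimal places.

Let p₁ = 0.315, p₀ = 0.11.
Under exogeneity and monotonicity, PN = (p₁ − p₀) / p₁.
PN = (0.315 − 0.11) / 0.315 = 0.205 / 0.315 ≈ 0.6508

PN ≈ 0.651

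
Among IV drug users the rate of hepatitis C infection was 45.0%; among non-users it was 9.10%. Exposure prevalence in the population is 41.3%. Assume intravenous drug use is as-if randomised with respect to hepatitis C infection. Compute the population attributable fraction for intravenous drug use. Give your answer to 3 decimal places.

p₁ = 0.45, p₀ = 0.091.
Overall risk P(Y=1) = π·p₁ + (1−π)·p₀ = 0.413×0.45 + 0.587×0.091 = 0.23927.
Under exogeneity, PAF = [P(Y=1) − p₀] / P(Y=1).
PAF = (0.23927 − 0.091) / 0.23927 ≈ 0.6197

PAF ≈ 0.620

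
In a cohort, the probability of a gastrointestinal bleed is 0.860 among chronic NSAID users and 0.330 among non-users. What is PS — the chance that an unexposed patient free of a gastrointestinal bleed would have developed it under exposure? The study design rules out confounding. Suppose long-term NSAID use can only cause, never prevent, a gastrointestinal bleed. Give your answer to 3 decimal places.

PS ≈ 0.791

Let p₁ = 0.86, p₀ = 0.33.
Under exogeneity and monotonicity, PS = (p₁ − p₀) / (1 − p₀).
PS = (0.86 − 0.33) / (1 − 0.33) = 0.53 / 0.67 ≈ 0.7910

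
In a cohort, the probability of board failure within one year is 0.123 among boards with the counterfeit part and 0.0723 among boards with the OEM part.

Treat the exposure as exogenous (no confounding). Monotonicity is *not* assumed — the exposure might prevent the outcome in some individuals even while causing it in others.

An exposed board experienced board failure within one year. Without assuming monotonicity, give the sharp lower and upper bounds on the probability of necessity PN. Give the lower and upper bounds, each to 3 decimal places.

Let p₁ = 0.123, p₀ = 0.0723.
Under exogeneity alone the bounds on PN are max{0,(p₁−p₀)/p₁} ≤ PN ≤ min{1,(1−p₀)/p₁}.
  lower = (p₁ − p₀)/p₁ = 0.0507 / 0.123 ≈ 0.4122
  upper = min{1, (1 − p₀)/p₁} = 0.9277 / 0.123 ≈ 7.5423 → capped at 1

0.412 ≤ PN ≤ 1.000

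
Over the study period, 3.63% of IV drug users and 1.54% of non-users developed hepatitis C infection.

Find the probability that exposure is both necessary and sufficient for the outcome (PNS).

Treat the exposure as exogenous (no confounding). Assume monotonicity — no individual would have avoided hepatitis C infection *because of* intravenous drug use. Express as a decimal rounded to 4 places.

PNS ≈ 0.0209

p₁ = 0.0363, p₀ = 0.0154.
Under exogeneity and monotonicity, PNS = p₁ − p₀.
PNS = 0.0363 − 0.0154 = 0.0209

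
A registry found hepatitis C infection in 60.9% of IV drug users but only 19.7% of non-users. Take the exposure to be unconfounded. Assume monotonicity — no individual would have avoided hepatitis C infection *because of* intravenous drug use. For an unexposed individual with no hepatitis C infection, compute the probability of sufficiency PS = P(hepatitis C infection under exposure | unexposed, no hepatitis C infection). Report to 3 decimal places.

PS ≈ 0.513

p₁ = 0.609, p₀ = 0.197.
Under exogeneity and monotonicity, PS = (p₁ − p₀) / (1 − p₀).
PS = (0.609 − 0.197) / (1 − 0.197) = 0.412 / 0.803 ≈ 0.5131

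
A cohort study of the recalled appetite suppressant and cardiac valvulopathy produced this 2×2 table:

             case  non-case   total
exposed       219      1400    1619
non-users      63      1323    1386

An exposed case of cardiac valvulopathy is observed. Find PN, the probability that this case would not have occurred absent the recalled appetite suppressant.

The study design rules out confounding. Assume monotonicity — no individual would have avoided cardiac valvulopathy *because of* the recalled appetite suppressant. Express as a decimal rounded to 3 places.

p₁ = P(outcome | exposed) = 219/1619 = 0.13527
p₀ = P(outcome | unexposed) = 63/1386 = 0.045455
Under exogeneity and monotonicity, PN = (p₁ − p₀)/p₁.
PN = (0.13527 − 0.045455) / 0.13527 ≈ 0.6640

PN ≈ 0.664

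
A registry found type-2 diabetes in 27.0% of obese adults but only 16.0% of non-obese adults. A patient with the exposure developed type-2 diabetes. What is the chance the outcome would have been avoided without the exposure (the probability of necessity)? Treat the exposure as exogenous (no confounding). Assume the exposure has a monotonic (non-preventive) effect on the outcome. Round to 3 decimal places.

PN ≈ 0.407

p₁ = 0.27, p₀ = 0.16.
Under exogeneity and monotonicity, PN = (p₁ − p₀) / p₁.
PN = (0.27 − 0.16) / 0.27 = 0.11 / 0.27 ≈ 0.4074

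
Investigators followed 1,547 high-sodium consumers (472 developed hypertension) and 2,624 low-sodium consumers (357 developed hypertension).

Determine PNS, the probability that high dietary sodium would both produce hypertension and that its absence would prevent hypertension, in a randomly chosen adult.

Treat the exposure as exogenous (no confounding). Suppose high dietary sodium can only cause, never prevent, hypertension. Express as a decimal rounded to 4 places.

PNS ≈ 0.1691

p₁ = P(outcome | exposed) = 472/1547 = 0.30511
p₀ = P(outcome | unexposed) = 357/2624 = 0.13605
Under exogeneity and monotonicity, PNS = p₁ − p₀.
PNS = 0.30511 − 0.13605 = 0.16905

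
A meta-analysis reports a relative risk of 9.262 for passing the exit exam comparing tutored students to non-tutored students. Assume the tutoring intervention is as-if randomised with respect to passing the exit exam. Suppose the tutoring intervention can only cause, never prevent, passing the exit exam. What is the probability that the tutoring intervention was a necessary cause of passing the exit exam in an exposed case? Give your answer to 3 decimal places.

PN ≈ 0.892

Under exogeneity and monotonicity, PN = (RR − 1) / RR = 1 − 1/RR.
PN = (9.262 − 1) / 9.262 = 8.262 / 9.262 ≈ 0.8920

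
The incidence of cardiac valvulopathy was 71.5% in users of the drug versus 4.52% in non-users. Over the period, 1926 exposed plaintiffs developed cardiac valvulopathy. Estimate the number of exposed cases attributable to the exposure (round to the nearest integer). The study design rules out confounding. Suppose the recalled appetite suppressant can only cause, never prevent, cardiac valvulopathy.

p₁ = 0.715, p₀ = 0.0452.
PN = (p₁ − p₀)/p₁ = (0.715 − 0.0452) / 0.715 ≈ 0.93678.
Attributable cases ≈ PN × (exposed cases) = 0.93678 × 1926 ≈ 1804.24.

about 1804 cases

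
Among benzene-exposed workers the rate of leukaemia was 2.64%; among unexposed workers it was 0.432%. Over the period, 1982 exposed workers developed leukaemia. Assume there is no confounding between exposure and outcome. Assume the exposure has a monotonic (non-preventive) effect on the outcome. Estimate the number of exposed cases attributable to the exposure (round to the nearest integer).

about 1658 cases

p₁ = 0.0264, p₀ = 0.00432.
PN = (p₁ − p₀)/p₁ = (0.0264 − 0.00432) / 0.0264 ≈ 0.83636.
Attributable cases ≈ PN × (exposed cases) = 0.83636 × 1982 ≈ 1657.67.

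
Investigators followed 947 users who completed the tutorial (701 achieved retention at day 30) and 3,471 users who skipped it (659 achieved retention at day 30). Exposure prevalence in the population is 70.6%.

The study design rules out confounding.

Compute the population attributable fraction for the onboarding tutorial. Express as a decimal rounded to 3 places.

PAF ≈ 0.672

p₁ = P(outcome | exposed) = 701/947 = 0.74023
p₀ = P(outcome | unexposed) = 659/3471 = 0.18986
Overall risk P(Y=1) = π·p₁ + (1−π)·p₀ = 0.706×0.74023 + 0.294×0.18986 = 0.57842.
Under exogeneity, PAF = [P(Y=1) − p₀] / P(Y=1).
PAF = (0.57842 − 0.18986) / 0.57842 ≈ 0.6718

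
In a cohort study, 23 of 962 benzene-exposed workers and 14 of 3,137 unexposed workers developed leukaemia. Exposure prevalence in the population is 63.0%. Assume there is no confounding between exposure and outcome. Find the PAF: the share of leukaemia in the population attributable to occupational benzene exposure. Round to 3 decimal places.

p₁ = P(outcome | exposed) = 23/962 = 0.023909
p₀ = P(outcome | unexposed) = 14/3137 = 0.0044629
Overall risk P(Y=1) = π·p₁ + (1−π)·p₀ = 0.63×0.023909 + 0.37×0.0044629 = 0.016714.
Under exogeneity, PAF = [P(Y=1) − p₀] / P(Y=1).
PAF = (0.016714 − 0.0044629) / 0.016714 ≈ 0.7330

PAF ≈ 0.733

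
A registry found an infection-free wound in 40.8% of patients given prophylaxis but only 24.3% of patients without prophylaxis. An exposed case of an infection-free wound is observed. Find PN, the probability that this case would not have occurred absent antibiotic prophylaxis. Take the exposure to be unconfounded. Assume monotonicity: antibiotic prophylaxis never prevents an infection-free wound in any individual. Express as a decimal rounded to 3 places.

p₁ = 0.408, p₀ = 0.243.
Under exogeneity and monotonicity, PN = (p₁ − p₀) / p₁.
PN = (0.408 − 0.243) / 0.408 = 0.165 / 0.408 ≈ 0.4044

PN ≈ 0.404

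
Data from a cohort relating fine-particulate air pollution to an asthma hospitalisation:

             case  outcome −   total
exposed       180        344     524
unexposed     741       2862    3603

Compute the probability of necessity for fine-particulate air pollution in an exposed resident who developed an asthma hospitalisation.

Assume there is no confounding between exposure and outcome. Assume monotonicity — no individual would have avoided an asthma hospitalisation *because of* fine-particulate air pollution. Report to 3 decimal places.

PN ≈ 0.401

p₁ = P(outcome | exposed) = 180/524 = 0.34351
p₀ = P(outcome | unexposed) = 741/3603 = 0.20566
Under exogeneity and monotonicity, PN = (p₁ − p₀)/p₁.
PN = (0.34351 − 0.20566) / 0.34351 ≈ 0.4013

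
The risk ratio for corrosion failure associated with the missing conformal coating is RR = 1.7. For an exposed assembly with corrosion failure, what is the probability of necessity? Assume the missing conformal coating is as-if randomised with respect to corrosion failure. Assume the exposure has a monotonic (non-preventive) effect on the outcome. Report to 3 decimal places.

PN ≈ 0.412

Under exogeneity and monotonicity, PN = (RR − 1) / RR = 1 − 1/RR.
PN = (1.7 − 1) / 1.7 = 0.7 / 1.7 ≈ 0.4118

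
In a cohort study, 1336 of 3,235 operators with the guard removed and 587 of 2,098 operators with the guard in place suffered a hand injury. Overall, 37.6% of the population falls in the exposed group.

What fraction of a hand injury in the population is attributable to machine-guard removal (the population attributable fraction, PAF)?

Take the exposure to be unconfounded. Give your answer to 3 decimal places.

PAF ≈ 0.152

p₁ = P(outcome | exposed) = 1336/3235 = 0.41298
p₀ = P(outcome | unexposed) = 587/2098 = 0.27979
Overall risk P(Y=1) = π·p₁ + (1−π)·p₀ = 0.376×0.41298 + 0.624×0.27979 = 0.32987.
Under exogeneity, PAF = [P(Y=1) − p₀] / P(Y=1).
PAF = (0.32987 − 0.27979) / 0.32987 ≈ 0.1518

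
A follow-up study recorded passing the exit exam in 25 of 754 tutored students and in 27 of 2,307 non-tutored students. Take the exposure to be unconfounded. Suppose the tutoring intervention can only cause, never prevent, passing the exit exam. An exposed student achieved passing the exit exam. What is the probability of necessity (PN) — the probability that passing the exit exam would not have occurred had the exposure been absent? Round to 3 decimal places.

PN ≈ 0.647

p₁ = P(outcome | exposed) = 25/754 = 0.033156
p₀ = P(outcome | unexposed) = 27/2307 = 0.011704
Under exogeneity and monotonicity, PN = (p₁ − p₀) / p₁.
PN = (0.033156 − 0.011704) / 0.033156 = 0.021453 / 0.033156 ≈ 0.6470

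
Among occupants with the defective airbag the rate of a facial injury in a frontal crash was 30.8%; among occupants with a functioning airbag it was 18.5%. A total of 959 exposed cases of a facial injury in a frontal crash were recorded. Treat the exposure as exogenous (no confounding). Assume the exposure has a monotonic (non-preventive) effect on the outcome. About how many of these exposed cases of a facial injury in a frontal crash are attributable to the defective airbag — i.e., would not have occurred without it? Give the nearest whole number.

about 383 cases

p₁ = 0.308, p₀ = 0.185.
PN = (p₁ − p₀)/p₁ = (0.308 − 0.185) / 0.308 ≈ 0.39935.
Attributable cases ≈ PN × (exposed cases) = 0.39935 × 959 ≈ 382.98.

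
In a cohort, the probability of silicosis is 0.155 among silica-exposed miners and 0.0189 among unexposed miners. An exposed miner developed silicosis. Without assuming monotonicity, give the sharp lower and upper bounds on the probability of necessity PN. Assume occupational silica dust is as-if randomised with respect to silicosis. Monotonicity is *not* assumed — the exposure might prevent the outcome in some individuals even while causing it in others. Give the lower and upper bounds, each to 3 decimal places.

Let p₁ = 0.155, p₀ = 0.0189.
Under exogeneity alone the bounds on PN are max{0,(p₁−p₀)/p₁} ≤ PN ≤ min{1,(1−p₀)/p₁}.
  lower = (p₁ − p₀)/p₁ = 0.1361 / 0.155 ≈ 0.8781
  upper = min{1, (1 − p₀)/p₁} = 0.9811 / 0.155 ≈ 6.3297 → capped at 1

0.878 ≤ PN ≤ 1.000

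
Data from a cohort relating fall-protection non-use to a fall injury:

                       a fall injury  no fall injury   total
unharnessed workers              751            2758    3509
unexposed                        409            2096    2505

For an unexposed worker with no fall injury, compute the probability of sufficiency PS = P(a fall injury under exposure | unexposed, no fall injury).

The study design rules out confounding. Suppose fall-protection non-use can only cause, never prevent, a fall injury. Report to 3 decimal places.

PS ≈ 0.061

p₁ = P(outcome | exposed) = 751/3509 = 0.21402
p₀ = P(outcome | unexposed) = 409/2505 = 0.16327
Under exogeneity and monotonicity, PS = (p₁ − p₀)/(1 − p₀).
PS = (0.21402 − 0.16327) / 0.83673 ≈ 0.0607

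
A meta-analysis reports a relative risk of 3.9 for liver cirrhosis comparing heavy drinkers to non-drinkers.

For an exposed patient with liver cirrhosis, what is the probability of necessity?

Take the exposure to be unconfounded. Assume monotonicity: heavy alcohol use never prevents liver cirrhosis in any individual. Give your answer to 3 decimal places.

Under exogeneity and monotonicity, PN = (RR − 1) / RR = 1 − 1/RR.
PN = (3.9 − 1) / 3.9 = 2.9 / 3.9 ≈ 0.7436

PN ≈ 0.744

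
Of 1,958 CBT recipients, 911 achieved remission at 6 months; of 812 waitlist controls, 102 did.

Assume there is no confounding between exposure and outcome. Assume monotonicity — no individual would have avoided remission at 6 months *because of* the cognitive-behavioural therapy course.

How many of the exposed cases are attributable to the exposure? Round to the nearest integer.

about 665 cases

p₁ = P(outcome | exposed) = 911/1958 = 0.46527
p₀ = P(outcome | unexposed) = 102/812 = 0.12562
PN = (p₁ − p₀)/p₁ = (0.46527 − 0.12562) / 0.46527 ≈ 0.73002.
Attributable cases ≈ PN × (exposed cases) = 0.73002 × 911 ≈ 665.04.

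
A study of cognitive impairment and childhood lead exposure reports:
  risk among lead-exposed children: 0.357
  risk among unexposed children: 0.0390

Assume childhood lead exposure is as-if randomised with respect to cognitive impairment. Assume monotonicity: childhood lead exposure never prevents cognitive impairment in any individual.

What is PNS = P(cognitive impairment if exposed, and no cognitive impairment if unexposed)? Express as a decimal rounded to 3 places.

PNS ≈ 0.318

Let p₁ = 0.357, p₀ = 0.039.
Under exogeneity and monotonicity, PNS = p₁ − p₀.
PNS = 0.357 − 0.039 = 0.318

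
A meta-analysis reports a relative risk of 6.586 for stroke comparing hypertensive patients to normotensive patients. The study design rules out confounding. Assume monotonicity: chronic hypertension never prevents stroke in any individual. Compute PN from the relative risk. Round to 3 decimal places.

PN ≈ 0.848

Under exogeneity and monotonicity, PN = (RR − 1) / RR = 1 − 1/RR.
PN = (6.586 − 1) / 6.586 = 5.586 / 6.586 ≈ 0.8482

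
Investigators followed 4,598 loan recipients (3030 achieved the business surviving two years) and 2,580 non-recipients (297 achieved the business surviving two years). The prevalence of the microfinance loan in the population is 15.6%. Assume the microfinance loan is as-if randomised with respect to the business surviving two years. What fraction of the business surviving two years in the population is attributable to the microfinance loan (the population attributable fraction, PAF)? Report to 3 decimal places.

PAF ≈ 0.424

p₁ = P(outcome | exposed) = 3030/4598 = 0.65898
p₀ = P(outcome | unexposed) = 297/2580 = 0.11512
Overall risk P(Y=1) = π·p₁ + (1−π)·p₀ = 0.156×0.65898 + 0.844×0.11512 = 0.19996.
Under exogeneity, PAF = [P(Y=1) − p₀] / P(Y=1).
PAF = (0.19996 − 0.11512) / 0.19996 ≈ 0.4243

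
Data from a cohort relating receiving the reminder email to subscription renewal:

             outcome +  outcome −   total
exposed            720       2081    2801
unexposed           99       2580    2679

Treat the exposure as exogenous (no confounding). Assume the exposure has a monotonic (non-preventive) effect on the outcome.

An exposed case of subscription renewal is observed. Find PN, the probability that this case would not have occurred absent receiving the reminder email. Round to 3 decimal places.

p₁ = P(outcome | exposed) = 720/2801 = 0.25705
p₀ = P(outcome | unexposed) = 99/2679 = 0.036954
Under exogeneity and monotonicity, PN = (p₁ − p₀)/p₁.
PN = (0.25705 − 0.036954) / 0.25705 ≈ 0.8562

PN ≈ 0.856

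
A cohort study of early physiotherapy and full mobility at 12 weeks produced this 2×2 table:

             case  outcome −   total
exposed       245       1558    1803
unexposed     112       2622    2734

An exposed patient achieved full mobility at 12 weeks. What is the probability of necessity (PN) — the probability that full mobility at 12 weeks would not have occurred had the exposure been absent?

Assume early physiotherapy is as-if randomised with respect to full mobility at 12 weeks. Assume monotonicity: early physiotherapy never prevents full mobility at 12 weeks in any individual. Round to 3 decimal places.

p₁ = P(outcome | exposed) = 245/1803 = 0.13588
p₀ = P(outcome | unexposed) = 112/2734 = 0.040966
Under exogeneity and monotonicity, PN = (p₁ − p₀) / p₁.
PN = (0.13588 − 0.040966) / 0.13588 = 0.094919 / 0.13588 ≈ 0.6985

PN ≈ 0.699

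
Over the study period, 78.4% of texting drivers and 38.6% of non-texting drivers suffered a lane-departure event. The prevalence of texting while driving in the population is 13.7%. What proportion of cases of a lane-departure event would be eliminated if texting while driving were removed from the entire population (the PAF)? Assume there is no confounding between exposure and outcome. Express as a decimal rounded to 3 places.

p₁ = 0.784, p₀ = 0.386.
Overall risk P(Y=1) = π·p₁ + (1−π)·p₀ = 0.137×0.784 + 0.863×0.386 = 0.44053.
Under exogeneity, PAF = [P(Y=1) − p₀] / P(Y=1).
PAF = (0.44053 − 0.386) / 0.44053 ≈ 0.1238

PAF ≈ 0.124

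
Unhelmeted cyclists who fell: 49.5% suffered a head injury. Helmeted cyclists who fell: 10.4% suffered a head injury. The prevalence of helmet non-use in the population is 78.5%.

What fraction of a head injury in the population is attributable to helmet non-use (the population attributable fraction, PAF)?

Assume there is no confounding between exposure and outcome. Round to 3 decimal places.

PAF ≈ 0.747

p₁ = 0.495, p₀ = 0.104.
Overall risk P(Y=1) = π·p₁ + (1−π)·p₀ = 0.785×0.495 + 0.215×0.104 = 0.41093.
Under exogeneity, PAF = [P(Y=1) − p₀] / P(Y=1).
PAF = (0.41093 − 0.104) / 0.41093 ≈ 0.7469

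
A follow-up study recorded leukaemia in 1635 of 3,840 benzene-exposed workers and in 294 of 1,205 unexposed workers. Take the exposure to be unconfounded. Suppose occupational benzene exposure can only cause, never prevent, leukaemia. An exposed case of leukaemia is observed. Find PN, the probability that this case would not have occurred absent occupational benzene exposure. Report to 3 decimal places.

p₁ = P(outcome | exposed) = 1635/3840 = 0.42578
p₀ = P(outcome | unexposed) = 294/1205 = 0.24398
Under exogeneity and monotonicity, PN = (p₁ − p₀) / p₁.
PN = (0.42578 − 0.24398) / 0.42578 = 0.1818 / 0.42578 ≈ 0.4270

PN ≈ 0.427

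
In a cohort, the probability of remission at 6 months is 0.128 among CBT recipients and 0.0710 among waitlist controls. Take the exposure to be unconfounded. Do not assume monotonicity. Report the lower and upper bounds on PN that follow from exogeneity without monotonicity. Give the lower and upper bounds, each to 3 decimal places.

Let p₁ = 0.128, p₀ = 0.071.
Under exogeneity alone the bounds on PN are max{0,(p₁−p₀)/p₁} ≤ PN ≤ min{1,(1−p₀)/p₁}.
  lower = (p₁ − p₀)/p₁ = 0.057 / 0.128 ≈ 0.4453
  upper = min{1, (1 − p₀)/p₁} = 0.929 / 0.128 ≈ 7.2578 → capped at 1

0.445 ≤ PN ≤ 1.000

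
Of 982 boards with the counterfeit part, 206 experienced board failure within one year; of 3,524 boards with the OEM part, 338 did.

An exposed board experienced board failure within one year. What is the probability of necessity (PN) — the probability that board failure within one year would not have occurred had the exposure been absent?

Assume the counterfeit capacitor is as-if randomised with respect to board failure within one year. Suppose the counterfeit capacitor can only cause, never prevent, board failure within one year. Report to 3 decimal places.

PN ≈ 0.543

p₁ = P(outcome | exposed) = 206/982 = 0.20978
p₀ = P(outcome | unexposed) = 338/3524 = 0.095914
Under exogeneity and monotonicity, PN = (p₁ − p₀) / p₁.
PN = (0.20978 − 0.095914) / 0.20978 = 0.11386 / 0.20978 ≈ 0.5428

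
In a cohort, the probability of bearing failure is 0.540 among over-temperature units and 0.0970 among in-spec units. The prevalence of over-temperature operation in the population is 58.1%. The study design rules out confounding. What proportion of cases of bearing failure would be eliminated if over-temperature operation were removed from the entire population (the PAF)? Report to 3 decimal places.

Let p₁ = 0.54, p₀ = 0.097.
Overall risk P(Y=1) = π·p₁ + (1−π)·p₀ = 0.581×0.54 + 0.419×0.097 = 0.35438.
Under exogeneity, PAF = [P(Y=1) − p₀] / P(Y=1).
PAF = (0.35438 − 0.097) / 0.35438 ≈ 0.7263

PAF ≈ 0.726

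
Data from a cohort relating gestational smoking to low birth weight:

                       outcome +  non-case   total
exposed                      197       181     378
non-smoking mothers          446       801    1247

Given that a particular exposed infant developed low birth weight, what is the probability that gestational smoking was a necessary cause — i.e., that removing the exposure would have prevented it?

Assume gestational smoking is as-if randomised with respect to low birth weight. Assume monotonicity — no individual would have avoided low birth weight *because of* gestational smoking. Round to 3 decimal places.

p₁ = P(outcome | exposed) = 197/378 = 0.52116
p₀ = P(outcome | unexposed) = 446/1247 = 0.35766
Under exogeneity and monotonicity, PN = (p₁ − p₀)/p₁.
PN = (0.52116 − 0.35766) / 0.52116 ≈ 0.3137

PN ≈ 0.314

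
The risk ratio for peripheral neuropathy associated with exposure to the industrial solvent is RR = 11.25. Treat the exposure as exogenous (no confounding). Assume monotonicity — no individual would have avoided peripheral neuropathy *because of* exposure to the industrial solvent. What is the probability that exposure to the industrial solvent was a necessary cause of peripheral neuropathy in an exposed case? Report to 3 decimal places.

PN ≈ 0.911

Under exogeneity and monotonicity, PN = (RR − 1) / RR = 1 − 1/RR.
PN = (11.25 − 1) / 11.25 = 10.25 / 11.25 ≈ 0.9111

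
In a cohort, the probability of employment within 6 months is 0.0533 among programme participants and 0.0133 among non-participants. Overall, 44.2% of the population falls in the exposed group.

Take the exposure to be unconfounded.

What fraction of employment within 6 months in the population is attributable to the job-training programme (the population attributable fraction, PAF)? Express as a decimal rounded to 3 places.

Let p₁ = 0.0533, p₀ = 0.0133.
Overall risk P(Y=1) = π·p₁ + (1−π)·p₀ = 0.442×0.0533 + 0.558×0.0133 = 0.03098.
Under exogeneity, PAF = [P(Y=1) − p₀] / P(Y=1).
PAF = (0.03098 − 0.0133) / 0.03098 ≈ 0.5707

PAF ≈ 0.571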